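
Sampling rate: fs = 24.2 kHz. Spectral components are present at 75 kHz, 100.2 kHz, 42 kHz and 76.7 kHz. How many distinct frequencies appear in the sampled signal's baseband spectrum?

4

fs/2 = 12.1 kHz.
75 kHz mod fs = 2.4 kHz.
2.4 kHz ≤ fs/2 = 12.1 kHz, appears at 2.4 kHz.
100.2 kHz mod fs = 3.4 kHz.
3.4 kHz ≤ fs/2 = 12.1 kHz, appears at 3.4 kHz.
42 kHz mod fs = 17.8 kHz.
17.8 kHz > fs/2 = 12.1 kHz, folds to fs − 17.8 kHz = 6.4 kHz.
76.7 kHz mod fs = 4.1 kHz.
4.1 kHz ≤ fs/2 = 12.1 kHz, appears at 4.1 kHz.
Distinct values: {2.4 kHz, 3.4 kHz, 4.1 kHz, 6.4 kHz} → 4.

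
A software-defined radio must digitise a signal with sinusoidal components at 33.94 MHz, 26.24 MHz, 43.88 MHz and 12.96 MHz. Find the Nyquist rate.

87.76 MHz

Highest-frequency component: 43.88 MHz.
Nyquist rate = 2 × 43.88 MHz = 87.76 MHz.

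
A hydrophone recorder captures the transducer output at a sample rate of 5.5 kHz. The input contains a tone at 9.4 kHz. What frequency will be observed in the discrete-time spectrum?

1.6 kHz

9.4 kHz mod fs = 3.9 kHz.
3.9 kHz > fs/2 = 2.75 kHz, folds to fs − 3.9 kHz = 1.6 kHz.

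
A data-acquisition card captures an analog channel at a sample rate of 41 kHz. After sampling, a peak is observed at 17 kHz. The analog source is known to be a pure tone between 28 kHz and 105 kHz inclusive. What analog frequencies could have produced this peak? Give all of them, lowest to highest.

Frequencies that alias to 17 kHz are k·fs ± 17 kHz for integer k ≥ 0.
k=0: 17 kHz.
k=1: 24 kHz, 58 kHz.
k=2: 65 kHz, 99 kHz.
k=3: 106 kHz, 140 kHz.
Within [28 kHz, 105 kHz]: 58 kHz, 65 kHz, 99 kHz.

58 kHz, 65 kHz, 99 kHz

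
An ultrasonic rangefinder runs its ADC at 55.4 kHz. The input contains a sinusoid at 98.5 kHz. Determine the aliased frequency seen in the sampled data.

12.3 kHz

98.5 kHz mod fs = 43.1 kHz.
43.1 kHz > fs/2 = 27.7 kHz, folds to fs − 43.1 kHz = 12.3 kHz.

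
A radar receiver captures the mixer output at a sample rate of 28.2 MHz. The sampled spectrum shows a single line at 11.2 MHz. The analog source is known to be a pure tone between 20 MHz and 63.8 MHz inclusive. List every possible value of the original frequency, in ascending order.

39.4 MHz, 45.2 MHz

Frequencies that alias to 11.2 MHz are k·fs ± 11.2 MHz for integer k ≥ 0.
k=0: 11.2 MHz.
k=1: 17 MHz, 39.4 MHz.
k=2: 45.2 MHz, 67.6 MHz.
k=3: 73.4 MHz, 95.8 MHz.
Within [20 MHz, 63.8 MHz]: 39.4 MHz, 45.2 MHz.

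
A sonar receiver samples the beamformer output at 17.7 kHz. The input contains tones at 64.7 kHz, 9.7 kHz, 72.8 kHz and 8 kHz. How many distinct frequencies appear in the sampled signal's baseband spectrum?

3

fs/2 = 8.85 kHz.
64.7 kHz mod fs = 11.6 kHz.
11.6 kHz > fs/2 = 8.85 kHz, folds to fs − 11.6 kHz = 6.1 kHz.
9.7 kHz > fs/2 = 8.85 kHz, folds to fs − 9.7 kHz = 8 kHz.
72.8 kHz mod fs = 2 kHz.
2 kHz ≤ fs/2 = 8.85 kHz, appears at 2 kHz.
8 kHz ≤ fs/2 = 8.85 kHz, passes unchanged.
Distinct values: {2 kHz, 6.1 kHz, 8 kHz} → 3.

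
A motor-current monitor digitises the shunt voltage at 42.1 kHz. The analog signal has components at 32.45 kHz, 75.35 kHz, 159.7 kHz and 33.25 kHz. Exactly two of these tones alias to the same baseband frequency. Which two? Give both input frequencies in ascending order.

fs/2 = 21.05 kHz.
32.45 kHz > fs/2 = 21.05 kHz, folds to fs − 32.45 kHz = 9.65 kHz.
75.35 kHz mod fs = 33.25 kHz.
33.25 kHz > fs/2 = 21.05 kHz, folds to fs − 33.25 kHz = 8.85 kHz.
159.7 kHz mod fs = 33.4 kHz.
33.4 kHz > fs/2 = 21.05 kHz, folds to fs − 33.4 kHz = 8.7 kHz.
33.25 kHz > fs/2 = 21.05 kHz, folds to fs − 33.25 kHz = 8.85 kHz.
33.25 kHz and 75.35 kHz both map to 8.85 kHz.

33.25 kHz, 75.35 kHz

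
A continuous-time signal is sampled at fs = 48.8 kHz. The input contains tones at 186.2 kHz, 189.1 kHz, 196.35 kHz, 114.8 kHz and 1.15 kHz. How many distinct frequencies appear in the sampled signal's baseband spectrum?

4

fs/2 = 24.4 kHz.
186.2 kHz mod fs = 39.8 kHz.
39.8 kHz > fs/2 = 24.4 kHz, folds to fs − 39.8 kHz = 9 kHz.
189.1 kHz mod fs = 42.7 kHz.
42.7 kHz > fs/2 = 24.4 kHz, folds to fs − 42.7 kHz = 6.1 kHz.
196.35 kHz mod fs = 1.15 kHz.
1.15 kHz ≤ fs/2 = 24.4 kHz, appears at 1.15 kHz.
114.8 kHz mod fs = 17.2 kHz.
17.2 kHz ≤ fs/2 = 24.4 kHz, appears at 17.2 kHz.
1.15 kHz ≤ fs/2 = 24.4 kHz, passes unchanged.
Distinct values: {1.15 kHz, 6.1 kHz, 9 kHz, 17.2 kHz} → 4.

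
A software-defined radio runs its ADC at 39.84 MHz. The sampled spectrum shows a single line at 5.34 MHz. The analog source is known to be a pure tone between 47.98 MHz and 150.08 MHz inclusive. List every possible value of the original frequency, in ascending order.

Frequencies that alias to 5.34 MHz are k·fs ± 5.34 MHz for integer k ≥ 0.
k=0: 5.34 MHz.
k=1: 34.5 MHz, 45.18 MHz.
k=2: 74.34 MHz, 85.02 MHz.
k=3: 114.18 MHz, 124.86 MHz.
k=4: 154.02 MHz, 164.7 MHz.
Within [47.98 MHz, 150.08 MHz]: 74.34 MHz, 85.02 MHz, 114.18 MHz, 124.86 MHz.

74.34 MHz, 85.02 MHz, 114.18 MHz, 124.86 MHz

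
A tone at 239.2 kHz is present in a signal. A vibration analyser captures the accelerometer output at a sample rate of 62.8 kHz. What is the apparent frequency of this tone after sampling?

12 kHz

239.2 kHz mod fs = 50.8 kHz.
50.8 kHz > fs/2 = 31.4 kHz, folds to fs − 50.8 kHz = 12 kHz.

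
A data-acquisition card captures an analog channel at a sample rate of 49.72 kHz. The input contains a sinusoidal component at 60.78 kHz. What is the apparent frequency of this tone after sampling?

60.78 kHz mod fs = 11.06 kHz.
11.06 kHz ≤ fs/2 = 24.86 kHz, appears at 11.06 kHz.

11.06 kHz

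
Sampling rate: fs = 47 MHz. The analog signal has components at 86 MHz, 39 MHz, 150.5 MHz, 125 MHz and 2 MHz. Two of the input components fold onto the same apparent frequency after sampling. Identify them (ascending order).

fs/2 = 23.5 MHz.
86 MHz mod fs = 39 MHz.
39 MHz > fs/2 = 23.5 MHz, folds to fs − 39 MHz = 8 MHz.
39 MHz > fs/2 = 23.5 MHz, folds to fs − 39 MHz = 8 MHz.
150.5 MHz mod fs = 9.5 MHz.
9.5 MHz ≤ fs/2 = 23.5 MHz, appears at 9.5 MHz.
125 MHz mod fs = 31 MHz.
31 MHz > fs/2 = 23.5 MHz, folds to fs − 31 MHz = 16 MHz.
2 MHz ≤ fs/2 = 23.5 MHz, passes unchanged.
39 MHz and 86 MHz both map to 8 MHz.

39 MHz, 86 MHz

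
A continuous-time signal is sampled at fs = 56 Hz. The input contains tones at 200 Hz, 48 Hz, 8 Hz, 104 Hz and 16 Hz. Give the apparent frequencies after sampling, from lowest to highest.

8 Hz, 16 Hz, 24 Hz

fs/2 = 28 Hz.
200 Hz mod fs = 32 Hz.
32 Hz > fs/2 = 28 Hz, folds to fs − 32 Hz = 24 Hz.
48 Hz > fs/2 = 28 Hz, folds to fs − 48 Hz = 8 Hz.
8 Hz ≤ fs/2 = 28 Hz, passes unchanged.
104 Hz mod fs = 48 Hz.
48 Hz > fs/2 = 28 Hz, folds to fs − 48 Hz = 8 Hz.
16 Hz ≤ fs/2 = 28 Hz, passes unchanged.
Distinct values: {8 Hz, 16 Hz, 24 Hz}.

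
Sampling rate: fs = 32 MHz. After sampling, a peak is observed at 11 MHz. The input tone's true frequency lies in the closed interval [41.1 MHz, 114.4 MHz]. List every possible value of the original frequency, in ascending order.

43 MHz, 53 MHz, 75 MHz, 85 MHz, 107 MHz

Frequencies that alias to 11 MHz are k·fs ± 11 MHz for integer k ≥ 0.
k=0: 11 MHz.
k=1: 21 MHz, 43 MHz.
k=2: 53 MHz, 75 MHz.
k=3: 85 MHz, 107 MHz.
k=4: 117 MHz, 139 MHz.
Within [41.1 MHz, 114.4 MHz]: 43 MHz, 53 MHz, 75 MHz, 85 MHz, 107 MHz.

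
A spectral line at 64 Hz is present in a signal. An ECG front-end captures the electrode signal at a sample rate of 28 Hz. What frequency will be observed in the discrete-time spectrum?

64 Hz mod fs = 8 Hz.
8 Hz ≤ fs/2 = 14 Hz, appears at 8 Hz.

8 Hz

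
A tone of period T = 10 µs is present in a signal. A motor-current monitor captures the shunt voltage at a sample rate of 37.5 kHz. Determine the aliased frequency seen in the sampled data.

12.5 kHz

T = 10 µs → f = 1/T = 100 kHz.
100 kHz mod fs = 25 kHz.
25 kHz > fs/2 = 18.75 kHz, folds to fs − 25 kHz = 12.5 kHz.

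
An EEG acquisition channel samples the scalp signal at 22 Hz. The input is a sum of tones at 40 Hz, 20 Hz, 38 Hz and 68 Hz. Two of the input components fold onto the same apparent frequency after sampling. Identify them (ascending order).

fs/2 = 11 Hz.
40 Hz mod fs = 18 Hz.
18 Hz > fs/2 = 11 Hz, folds to fs − 18 Hz = 4 Hz.
20 Hz > fs/2 = 11 Hz, folds to fs − 20 Hz = 2 Hz.
38 Hz mod fs = 16 Hz.
16 Hz > fs/2 = 11 Hz, folds to fs − 16 Hz = 6 Hz.
68 Hz mod fs = 2 Hz.
2 Hz ≤ fs/2 = 11 Hz, appears at 2 Hz.
20 Hz and 68 Hz both map to 2 Hz.

20 Hz, 68 Hz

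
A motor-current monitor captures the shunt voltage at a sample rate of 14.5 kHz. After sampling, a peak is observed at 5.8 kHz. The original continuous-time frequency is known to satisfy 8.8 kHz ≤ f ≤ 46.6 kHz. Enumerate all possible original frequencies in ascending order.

Frequencies that alias to 5.8 kHz are k·fs ± 5.8 kHz for integer k ≥ 0.
k=0: 5.8 kHz.
k=1: 8.7 kHz, 20.3 kHz.
k=2: 23.2 kHz, 34.8 kHz.
k=3: 37.7 kHz, 49.3 kHz.
k=4: 52.2 kHz, 63.8 kHz.
Within [8.8 kHz, 46.6 kHz]: 20.3 kHz, 23.2 kHz, 34.8 kHz, 37.7 kHz.

20.3 kHz, 23.2 kHz, 34.8 kHz, 37.7 kHz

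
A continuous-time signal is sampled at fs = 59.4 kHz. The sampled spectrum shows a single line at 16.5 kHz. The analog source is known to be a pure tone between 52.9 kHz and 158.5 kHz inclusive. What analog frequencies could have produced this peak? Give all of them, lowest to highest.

75.9 kHz, 102.3 kHz, 135.3 kHz

Frequencies that alias to 16.5 kHz are k·fs ± 16.5 kHz for integer k ≥ 0.
k=0: 16.5 kHz.
k=1: 42.9 kHz, 75.9 kHz.
k=2: 102.3 kHz, 135.3 kHz.
k=3: 161.7 kHz, 194.7 kHz.
Within [52.9 kHz, 158.5 kHz]: 75.9 kHz, 102.3 kHz, 135.3 kHz.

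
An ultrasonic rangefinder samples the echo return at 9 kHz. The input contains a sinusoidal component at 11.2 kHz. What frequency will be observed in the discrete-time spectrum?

11.2 kHz mod fs = 2.2 kHz.
2.2 kHz ≤ fs/2 = 4.5 kHz, appears at 2.2 kHz.

2.2 kHz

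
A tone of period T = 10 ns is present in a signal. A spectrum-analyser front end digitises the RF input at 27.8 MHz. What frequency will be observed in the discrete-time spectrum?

11.2 MHz

T = 10 ns → f = 1/T = 100 MHz.
100 MHz mod fs = 16.6 MHz.
16.6 MHz > fs/2 = 13.9 MHz, folds to fs − 16.6 MHz = 11.2 MHz.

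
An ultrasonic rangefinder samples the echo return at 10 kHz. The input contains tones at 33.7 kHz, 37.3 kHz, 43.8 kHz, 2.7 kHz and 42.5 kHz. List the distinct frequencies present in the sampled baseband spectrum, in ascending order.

2.5 kHz, 2.7 kHz, 3.7 kHz, 3.8 kHz

fs/2 = 5 kHz.
33.7 kHz mod fs = 3.7 kHz.
3.7 kHz ≤ fs/2 = 5 kHz, appears at 3.7 kHz.
37.3 kHz mod fs = 7.3 kHz.
7.3 kHz > fs/2 = 5 kHz, folds to fs − 7.3 kHz = 2.7 kHz.
43.8 kHz mod fs = 3.8 kHz.
3.8 kHz ≤ fs/2 = 5 kHz, appears at 3.8 kHz.
2.7 kHz ≤ fs/2 = 5 kHz, passes unchanged.
42.5 kHz mod fs = 2.5 kHz.
2.5 kHz ≤ fs/2 = 5 kHz, appears at 2.5 kHz.
Distinct values: {2.5 kHz, 2.7 kHz, 3.7 kHz, 3.8 kHz}.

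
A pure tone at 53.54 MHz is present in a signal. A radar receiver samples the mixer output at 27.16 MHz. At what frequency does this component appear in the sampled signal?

53.54 MHz mod fs = 26.38 MHz.
26.38 MHz > fs/2 = 13.58 MHz, folds to fs − 26.38 MHz = 0.78 MHz.

0.78 MHz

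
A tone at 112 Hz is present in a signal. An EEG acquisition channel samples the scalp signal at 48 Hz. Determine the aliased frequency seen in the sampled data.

16 Hz

112 Hz mod fs = 16 Hz.
16 Hz ≤ fs/2 = 24 Hz, appears at 16 Hz.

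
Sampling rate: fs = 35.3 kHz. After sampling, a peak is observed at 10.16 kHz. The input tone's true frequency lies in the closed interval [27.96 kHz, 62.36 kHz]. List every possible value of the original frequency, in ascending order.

45.46 kHz, 60.44 kHz

Frequencies that alias to 10.16 kHz are k·fs ± 10.16 kHz for integer k ≥ 0.
k=0: 10.16 kHz.
k=1: 25.14 kHz, 45.46 kHz.
k=2: 60.44 kHz, 80.76 kHz.
k=3: 95.74 kHz, 116.06 kHz.
Within [27.96 kHz, 62.36 kHz]: 45.46 kHz, 60.44 kHz.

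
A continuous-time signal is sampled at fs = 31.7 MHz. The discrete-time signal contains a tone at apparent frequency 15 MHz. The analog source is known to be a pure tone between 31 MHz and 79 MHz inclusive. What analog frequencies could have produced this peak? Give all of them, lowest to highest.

Frequencies that alias to 15 MHz are k·fs ± 15 MHz for integer k ≥ 0.
k=0: 15 MHz.
k=1: 16.7 MHz, 46.7 MHz.
k=2: 48.4 MHz, 78.4 MHz.
k=3: 80.1 MHz, 110.1 MHz.
Within [31 MHz, 79 MHz]: 46.7 MHz, 48.4 MHz, 78.4 MHz.

46.7 MHz, 48.4 MHz, 78.4 MHz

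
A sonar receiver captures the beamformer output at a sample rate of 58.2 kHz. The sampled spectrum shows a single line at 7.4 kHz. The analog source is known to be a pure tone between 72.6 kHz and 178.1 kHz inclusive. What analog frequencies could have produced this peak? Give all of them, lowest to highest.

Frequencies that alias to 7.4 kHz are k·fs ± 7.4 kHz for integer k ≥ 0.
k=0: 7.4 kHz.
k=1: 50.8 kHz, 65.6 kHz.
k=2: 109 kHz, 123.8 kHz.
k=3: 167.2 kHz, 182 kHz.
k=4: 225.4 kHz, 240.2 kHz.
Within [72.6 kHz, 178.1 kHz]: 109 kHz, 123.8 kHz, 167.2 kHz.

109 kHz, 123.8 kHz, 167.2 kHz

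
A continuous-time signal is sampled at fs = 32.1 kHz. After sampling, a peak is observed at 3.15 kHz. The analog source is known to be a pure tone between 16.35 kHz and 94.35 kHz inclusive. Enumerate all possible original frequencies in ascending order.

Frequencies that alias to 3.15 kHz are k·fs ± 3.15 kHz for integer k ≥ 0.
k=0: 3.15 kHz.
k=1: 28.95 kHz, 35.25 kHz.
k=2: 61.05 kHz, 67.35 kHz.
k=3: 93.15 kHz, 99.45 kHz.
k=4: 125.25 kHz, 131.55 kHz.
Within [16.35 kHz, 94.35 kHz]: 28.95 kHz, 35.25 kHz, 61.05 kHz, 67.35 kHz, 93.15 kHz.

28.95 kHz, 35.25 kHz, 61.05 kHz, 67.35 kHz, 93.15 kHz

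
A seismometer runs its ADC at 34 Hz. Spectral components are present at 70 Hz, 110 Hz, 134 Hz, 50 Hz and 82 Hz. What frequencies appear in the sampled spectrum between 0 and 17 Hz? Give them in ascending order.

2 Hz, 8 Hz, 14 Hz, 16 Hz

fs/2 = 17 Hz.
70 Hz mod fs = 2 Hz.
2 Hz ≤ fs/2 = 17 Hz, appears at 2 Hz.
110 Hz mod fs = 8 Hz.
8 Hz ≤ fs/2 = 17 Hz, appears at 8 Hz.
134 Hz mod fs = 32 Hz.
32 Hz > fs/2 = 17 Hz, folds to fs − 32 Hz = 2 Hz.
50 Hz mod fs = 16 Hz.
16 Hz ≤ fs/2 = 17 Hz, appears at 16 Hz.
82 Hz mod fs = 14 Hz.
14 Hz ≤ fs/2 = 17 Hz, appears at 14 Hz.
Distinct values: {2 Hz, 8 Hz, 14 Hz, 16 Hz}.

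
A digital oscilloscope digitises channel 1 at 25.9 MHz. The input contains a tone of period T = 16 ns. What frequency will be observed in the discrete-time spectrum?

10.7 MHz

T = 16 ns → f = 1/T = 62.5 MHz.
62.5 MHz mod fs = 10.7 MHz.
10.7 MHz ≤ fs/2 = 12.95 MHz, appears at 10.7 MHz.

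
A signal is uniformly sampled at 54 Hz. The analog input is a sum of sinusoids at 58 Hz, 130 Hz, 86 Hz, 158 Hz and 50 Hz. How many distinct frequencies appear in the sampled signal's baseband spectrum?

2

fs/2 = 27 Hz.
58 Hz mod fs = 4 Hz.
4 Hz ≤ fs/2 = 27 Hz, appears at 4 Hz.
130 Hz mod fs = 22 Hz.
22 Hz ≤ fs/2 = 27 Hz, appears at 22 Hz.
86 Hz mod fs = 32 Hz.
32 Hz > fs/2 = 27 Hz, folds to fs − 32 Hz = 22 Hz.
158 Hz mod fs = 50 Hz.
50 Hz > fs/2 = 27 Hz, folds to fs − 50 Hz = 4 Hz.
50 Hz > fs/2 = 27 Hz, folds to fs − 50 Hz = 4 Hz.
Distinct values: {4 Hz, 22 Hz} → 2.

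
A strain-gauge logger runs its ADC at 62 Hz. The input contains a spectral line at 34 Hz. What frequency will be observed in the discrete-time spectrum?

28 Hz

34 Hz > fs/2 = 31 Hz, folds to fs − 34 Hz = 28 Hz.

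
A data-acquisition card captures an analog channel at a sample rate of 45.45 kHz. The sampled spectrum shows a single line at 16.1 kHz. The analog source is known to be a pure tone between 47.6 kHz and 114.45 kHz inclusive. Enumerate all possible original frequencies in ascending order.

61.55 kHz, 74.8 kHz, 107 kHz

Frequencies that alias to 16.1 kHz are k·fs ± 16.1 kHz for integer k ≥ 0.
k=0: 16.1 kHz.
k=1: 29.35 kHz, 61.55 kHz.
k=2: 74.8 kHz, 107 kHz.
k=3: 120.25 kHz, 152.45 kHz.
Within [47.6 kHz, 114.45 kHz]: 61.55 kHz, 74.8 kHz, 107 kHz.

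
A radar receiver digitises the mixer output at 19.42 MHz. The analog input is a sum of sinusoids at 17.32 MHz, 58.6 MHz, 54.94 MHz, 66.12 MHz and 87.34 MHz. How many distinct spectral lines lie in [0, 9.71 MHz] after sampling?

fs/2 = 9.71 MHz.
17.32 MHz > fs/2 = 9.71 MHz, folds to fs − 17.32 MHz = 2.1 MHz.
58.6 MHz mod fs = 0.34 MHz.
0.34 MHz ≤ fs/2 = 9.71 MHz, appears at 0.34 MHz.
54.94 MHz mod fs = 16.1 MHz.
16.1 MHz > fs/2 = 9.71 MHz, folds to fs − 16.1 MHz = 3.32 MHz.
66.12 MHz mod fs = 7.86 MHz.
7.86 MHz ≤ fs/2 = 9.71 MHz, appears at 7.86 MHz.
87.34 MHz mod fs = 9.66 MHz.
9.66 MHz ≤ fs/2 = 9.71 MHz, appears at 9.66 MHz.
Distinct values: {0.34 MHz, 2.1 MHz, 3.32 MHz, 7.86 MHz, 9.66 MHz} → 5.

5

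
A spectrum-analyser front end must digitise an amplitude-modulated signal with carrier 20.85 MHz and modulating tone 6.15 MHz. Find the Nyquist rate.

AM sidebands sit at fc ± fm = 14.7 MHz and 27 MHz.
Highest-frequency component: 27 MHz.
Nyquist rate = 2 × 27 MHz = 54 MHz.

54 MHz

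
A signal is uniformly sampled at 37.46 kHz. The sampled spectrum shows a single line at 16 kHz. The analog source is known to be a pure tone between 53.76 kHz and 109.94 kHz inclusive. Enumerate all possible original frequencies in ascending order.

Frequencies that alias to 16 kHz are k·fs ± 16 kHz for integer k ≥ 0.
k=0: 16 kHz.
k=1: 21.46 kHz, 53.46 kHz.
k=2: 58.92 kHz, 90.92 kHz.
k=3: 96.38 kHz, 128.38 kHz.
k=4: 133.84 kHz, 165.84 kHz.
Within [53.76 kHz, 109.94 kHz]: 58.92 kHz, 90.92 kHz, 96.38 kHz.

58.92 kHz, 90.92 kHz, 96.38 kHz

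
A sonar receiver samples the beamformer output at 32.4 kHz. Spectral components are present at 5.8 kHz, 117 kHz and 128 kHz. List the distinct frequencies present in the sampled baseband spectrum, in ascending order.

1.6 kHz, 5.8 kHz, 12.6 kHz

fs/2 = 16.2 kHz.
5.8 kHz ≤ fs/2 = 16.2 kHz, passes unchanged.
117 kHz mod fs = 19.8 kHz.
19.8 kHz > fs/2 = 16.2 kHz, folds to fs − 19.8 kHz = 12.6 kHz.
128 kHz mod fs = 30.8 kHz.
30.8 kHz > fs/2 = 16.2 kHz, folds to fs − 30.8 kHz = 1.6 kHz.
Distinct values: {1.6 kHz, 5.8 kHz, 12.6 kHz}.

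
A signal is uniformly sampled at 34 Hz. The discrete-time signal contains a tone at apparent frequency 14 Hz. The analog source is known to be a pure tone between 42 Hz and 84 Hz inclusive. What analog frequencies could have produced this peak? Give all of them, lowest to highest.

Frequencies that alias to 14 Hz are k·fs ± 14 Hz for integer k ≥ 0.
k=0: 14 Hz.
k=1: 20 Hz, 48 Hz.
k=2: 54 Hz, 82 Hz.
k=3: 88 Hz, 116 Hz.
Within [42 Hz, 84 Hz]: 48 Hz, 54 Hz, 82 Hz.

48 Hz, 54 Hz, 82 Hz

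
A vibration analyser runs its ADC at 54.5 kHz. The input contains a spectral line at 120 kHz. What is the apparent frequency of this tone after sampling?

120 kHz mod fs = 11 kHz.
11 kHz ≤ fs/2 = 27.25 kHz, appears at 11 kHz.

11 kHz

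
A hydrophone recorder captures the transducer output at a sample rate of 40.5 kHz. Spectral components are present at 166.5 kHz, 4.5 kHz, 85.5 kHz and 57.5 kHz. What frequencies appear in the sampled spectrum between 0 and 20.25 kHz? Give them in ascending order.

4.5 kHz, 17 kHz

fs/2 = 20.25 kHz.
166.5 kHz mod fs = 4.5 kHz.
4.5 kHz ≤ fs/2 = 20.25 kHz, appears at 4.5 kHz.
4.5 kHz ≤ fs/2 = 20.25 kHz, passes unchanged.
85.5 kHz mod fs = 4.5 kHz.
4.5 kHz ≤ fs/2 = 20.25 kHz, appears at 4.5 kHz.
57.5 kHz mod fs = 17 kHz.
17 kHz ≤ fs/2 = 20.25 kHz, appears at 17 kHz.
Distinct values: {4.5 kHz, 17 kHz}.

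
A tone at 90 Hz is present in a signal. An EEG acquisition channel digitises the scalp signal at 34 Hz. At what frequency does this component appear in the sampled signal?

12 Hz

90 Hz mod fs = 22 Hz.
22 Hz > fs/2 = 17 Hz, folds to fs − 22 Hz = 12 Hz.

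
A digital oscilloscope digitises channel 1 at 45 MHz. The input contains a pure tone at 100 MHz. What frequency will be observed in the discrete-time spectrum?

10 MHz

100 MHz mod fs = 10 MHz.
10 MHz ≤ fs/2 = 22.5 MHz, appears at 10 MHz.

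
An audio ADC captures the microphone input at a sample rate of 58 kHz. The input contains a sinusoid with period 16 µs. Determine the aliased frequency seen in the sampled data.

T = 16 µs → f = 1/T = 62.5 kHz.
62.5 kHz mod fs = 4.5 kHz.
4.5 kHz ≤ fs/2 = 29 kHz, appears at 4.5 kHz.

4.5 kHz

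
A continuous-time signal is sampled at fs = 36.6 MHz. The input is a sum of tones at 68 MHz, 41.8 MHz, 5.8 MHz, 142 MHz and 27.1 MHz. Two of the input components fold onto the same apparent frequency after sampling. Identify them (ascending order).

41.8 MHz, 68 MHz

fs/2 = 18.3 MHz.
68 MHz mod fs = 31.4 MHz.
31.4 MHz > fs/2 = 18.3 MHz, folds to fs − 31.4 MHz = 5.2 MHz.
41.8 MHz mod fs = 5.2 MHz.
5.2 MHz ≤ fs/2 = 18.3 MHz, appears at 5.2 MHz.
5.8 MHz ≤ fs/2 = 18.3 MHz, passes unchanged.
142 MHz mod fs = 32.2 MHz.
32.2 MHz > fs/2 = 18.3 MHz, folds to fs − 32.2 MHz = 4.4 MHz.
27.1 MHz > fs/2 = 18.3 MHz, folds to fs − 27.1 MHz = 9.5 MHz.
41.8 MHz and 68 MHz both map to 5.2 MHz.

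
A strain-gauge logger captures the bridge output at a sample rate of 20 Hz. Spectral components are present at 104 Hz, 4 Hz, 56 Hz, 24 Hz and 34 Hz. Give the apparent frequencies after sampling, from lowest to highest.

4 Hz, 6 Hz

fs/2 = 10 Hz.
104 Hz mod fs = 4 Hz.
4 Hz ≤ fs/2 = 10 Hz, appears at 4 Hz.
4 Hz ≤ fs/2 = 10 Hz, passes unchanged.
56 Hz mod fs = 16 Hz.
16 Hz > fs/2 = 10 Hz, folds to fs − 16 Hz = 4 Hz.
24 Hz mod fs = 4 Hz.
4 Hz ≤ fs/2 = 10 Hz, appears at 4 Hz.
34 Hz mod fs = 14 Hz.
14 Hz > fs/2 = 10 Hz, folds to fs − 14 Hz = 6 Hz.
Distinct values: {4 Hz, 6 Hz}.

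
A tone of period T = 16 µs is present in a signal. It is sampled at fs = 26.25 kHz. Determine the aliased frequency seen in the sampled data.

10 kHz

T = 16 µs → f = 1/T = 62.5 kHz.
62.5 kHz mod fs = 10 kHz.
10 kHz ≤ fs/2 = 13.125 kHz, appears at 10 kHz.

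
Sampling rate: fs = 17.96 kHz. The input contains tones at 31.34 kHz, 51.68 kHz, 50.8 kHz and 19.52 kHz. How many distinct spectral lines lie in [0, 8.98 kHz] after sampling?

4

fs/2 = 8.98 kHz.
31.34 kHz mod fs = 13.38 kHz.
13.38 kHz > fs/2 = 8.98 kHz, folds to fs − 13.38 kHz = 4.58 kHz.
51.68 kHz mod fs = 15.76 kHz.
15.76 kHz > fs/2 = 8.98 kHz, folds to fs − 15.76 kHz = 2.2 kHz.
50.8 kHz mod fs = 14.88 kHz.
14.88 kHz > fs/2 = 8.98 kHz, folds to fs − 14.88 kHz = 3.08 kHz.
19.52 kHz mod fs = 1.56 kHz.
1.56 kHz ≤ fs/2 = 8.98 kHz, appears at 1.56 kHz.
Distinct values: {1.56 kHz, 2.2 kHz, 3.08 kHz, 4.58 kHz} → 4.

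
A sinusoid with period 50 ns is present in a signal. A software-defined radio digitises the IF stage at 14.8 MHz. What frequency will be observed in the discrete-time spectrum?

5.2 MHz

T = 50 ns → f = 1/T = 20 MHz.
20 MHz mod fs = 5.2 MHz.
5.2 MHz ≤ fs/2 = 7.4 MHz, appears at 5.2 MHz.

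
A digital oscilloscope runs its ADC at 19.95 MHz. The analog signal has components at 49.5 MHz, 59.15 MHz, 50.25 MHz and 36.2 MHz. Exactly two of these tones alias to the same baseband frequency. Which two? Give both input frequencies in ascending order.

49.5 MHz, 50.25 MHz

fs/2 = 9.975 MHz.
49.5 MHz mod fs = 9.6 MHz.
9.6 MHz ≤ fs/2 = 9.975 MHz, appears at 9.6 MHz.
59.15 MHz mod fs = 19.25 MHz.
19.25 MHz > fs/2 = 9.975 MHz, folds to fs − 19.25 MHz = 0.7 MHz.
50.25 MHz mod fs = 10.35 MHz.
10.35 MHz > fs/2 = 9.975 MHz, folds to fs − 10.35 MHz = 9.6 MHz.
36.2 MHz mod fs = 16.25 MHz.
16.25 MHz > fs/2 = 9.975 MHz, folds to fs − 16.25 MHz = 3.7 MHz.
49.5 MHz and 50.25 MHz both map to 9.6 MHz.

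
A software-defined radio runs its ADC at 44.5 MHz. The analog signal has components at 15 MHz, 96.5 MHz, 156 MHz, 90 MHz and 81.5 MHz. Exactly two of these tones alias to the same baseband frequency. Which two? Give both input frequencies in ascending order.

81.5 MHz, 96.5 MHz

fs/2 = 22.25 MHz.
15 MHz ≤ fs/2 = 22.25 MHz, passes unchanged.
96.5 MHz mod fs = 7.5 MHz.
7.5 MHz ≤ fs/2 = 22.25 MHz, appears at 7.5 MHz.
156 MHz mod fs = 22.5 MHz.
22.5 MHz > fs/2 = 22.25 MHz, folds to fs − 22.5 MHz = 22 MHz.
90 MHz mod fs = 1 MHz.
1 MHz ≤ fs/2 = 22.25 MHz, appears at 1 MHz.
81.5 MHz mod fs = 37 MHz.
37 MHz > fs/2 = 22.25 MHz, folds to fs − 37 MHz = 7.5 MHz.
81.5 MHz and 96.5 MHz both map to 7.5 MHz.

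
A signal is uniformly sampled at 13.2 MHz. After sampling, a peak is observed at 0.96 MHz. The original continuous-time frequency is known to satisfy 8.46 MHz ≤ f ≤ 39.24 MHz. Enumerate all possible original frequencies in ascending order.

Frequencies that alias to 0.96 MHz are k·fs ± 0.96 MHz for integer k ≥ 0.
k=0: 0.96 MHz.
k=1: 12.24 MHz, 14.16 MHz.
k=2: 25.44 MHz, 27.36 MHz.
k=3: 38.64 MHz, 40.56 MHz.
k=4: 51.84 MHz, 53.76 MHz.
Within [8.46 MHz, 39.24 MHz]: 12.24 MHz, 14.16 MHz, 25.44 MHz, 27.36 MHz, 38.64 MHz.

12.24 MHz, 14.16 MHz, 25.44 MHz, 27.36 MHz, 38.64 MHz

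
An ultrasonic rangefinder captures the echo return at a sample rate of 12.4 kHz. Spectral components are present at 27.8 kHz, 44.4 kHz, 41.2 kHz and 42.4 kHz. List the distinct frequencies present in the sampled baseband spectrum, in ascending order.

fs/2 = 6.2 kHz.
27.8 kHz mod fs = 3 kHz.
3 kHz ≤ fs/2 = 6.2 kHz, appears at 3 kHz.
44.4 kHz mod fs = 7.2 kHz.
7.2 kHz > fs/2 = 6.2 kHz, folds to fs − 7.2 kHz = 5.2 kHz.
41.2 kHz mod fs = 4 kHz.
4 kHz ≤ fs/2 = 6.2 kHz, appears at 4 kHz.
42.4 kHz mod fs = 5.2 kHz.
5.2 kHz ≤ fs/2 = 6.2 kHz, appears at 5.2 kHz.
Distinct values: {3 kHz, 4 kHz, 5.2 kHz}.

3 kHz, 4 kHz, 5.2 kHz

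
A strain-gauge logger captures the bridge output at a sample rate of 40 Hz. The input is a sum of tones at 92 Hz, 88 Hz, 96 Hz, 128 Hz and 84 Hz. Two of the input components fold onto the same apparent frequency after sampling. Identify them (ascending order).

fs/2 = 20 Hz.
92 Hz mod fs = 12 Hz.
12 Hz ≤ fs/2 = 20 Hz, appears at 12 Hz.
88 Hz mod fs = 8 Hz.
8 Hz ≤ fs/2 = 20 Hz, appears at 8 Hz.
96 Hz mod fs = 16 Hz.
16 Hz ≤ fs/2 = 20 Hz, appears at 16 Hz.
128 Hz mod fs = 8 Hz.
8 Hz ≤ fs/2 = 20 Hz, appears at 8 Hz.
84 Hz mod fs = 4 Hz.
4 Hz ≤ fs/2 = 20 Hz, appears at 4 Hz.
88 Hz and 128 Hz both map to 8 Hz.

88 Hz, 128 Hz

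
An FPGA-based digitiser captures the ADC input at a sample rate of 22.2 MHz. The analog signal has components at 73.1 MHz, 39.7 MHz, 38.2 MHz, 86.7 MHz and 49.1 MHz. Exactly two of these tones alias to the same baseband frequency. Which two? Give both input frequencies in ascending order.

39.7 MHz, 49.1 MHz

fs/2 = 11.1 MHz.
73.1 MHz mod fs = 6.5 MHz.
6.5 MHz ≤ fs/2 = 11.1 MHz, appears at 6.5 MHz.
39.7 MHz mod fs = 17.5 MHz.
17.5 MHz > fs/2 = 11.1 MHz, folds to fs − 17.5 MHz = 4.7 MHz.
38.2 MHz mod fs = 16 MHz.
16 MHz > fs/2 = 11.1 MHz, folds to fs − 16 MHz = 6.2 MHz.
86.7 MHz mod fs = 20.1 MHz.
20.1 MHz > fs/2 = 11.1 MHz, folds to fs − 20.1 MHz = 2.1 MHz.
49.1 MHz mod fs = 4.7 MHz.
4.7 MHz ≤ fs/2 = 11.1 MHz, appears at 4.7 MHz.
39.7 MHz and 49.1 MHz both map to 4.7 MHz.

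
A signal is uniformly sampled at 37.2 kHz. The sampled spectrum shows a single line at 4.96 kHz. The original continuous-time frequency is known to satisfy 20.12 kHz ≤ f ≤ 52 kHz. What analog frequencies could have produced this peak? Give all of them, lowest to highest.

Frequencies that alias to 4.96 kHz are k·fs ± 4.96 kHz for integer k ≥ 0.
k=0: 4.96 kHz.
k=1: 32.24 kHz, 42.16 kHz.
k=2: 69.44 kHz, 79.36 kHz.
Within [20.12 kHz, 52 kHz]: 32.24 kHz, 42.16 kHz.

32.24 kHz, 42.16 kHz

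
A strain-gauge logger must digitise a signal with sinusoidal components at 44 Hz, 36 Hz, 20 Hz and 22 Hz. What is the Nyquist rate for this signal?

Highest-frequency component: 44 Hz.
Nyquist rate = 2 × 44 Hz = 88 Hz.

88 Hz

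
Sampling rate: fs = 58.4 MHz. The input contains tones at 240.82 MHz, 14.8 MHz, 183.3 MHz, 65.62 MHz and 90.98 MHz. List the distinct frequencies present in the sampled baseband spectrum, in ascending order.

fs/2 = 29.2 MHz.
240.82 MHz mod fs = 7.22 MHz.
7.22 MHz ≤ fs/2 = 29.2 MHz, appears at 7.22 MHz.
14.8 MHz ≤ fs/2 = 29.2 MHz, passes unchanged.
183.3 MHz mod fs = 8.1 MHz.
8.1 MHz ≤ fs/2 = 29.2 MHz, appears at 8.1 MHz.
65.62 MHz mod fs = 7.22 MHz.
7.22 MHz ≤ fs/2 = 29.2 MHz, appears at 7.22 MHz.
90.98 MHz mod fs = 32.58 MHz.
32.58 MHz > fs/2 = 29.2 MHz, folds to fs − 32.58 MHz = 25.82 MHz.
Distinct values: {7.22 MHz, 8.1 MHz, 14.8 MHz, 25.82 MHz}.

7.22 MHz, 8.1 MHz, 14.8 MHz, 25.82 MHz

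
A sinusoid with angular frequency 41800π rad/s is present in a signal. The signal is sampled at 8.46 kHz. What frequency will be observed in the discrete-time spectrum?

3.98 kHz

ω = 41800π rad/s → f = ω/(2π) = 20900 Hz = 20.9 kHz.
20.9 kHz mod fs = 3.98 kHz.
3.98 kHz ≤ fs/2 = 4.23 kHz, appears at 3.98 kHz.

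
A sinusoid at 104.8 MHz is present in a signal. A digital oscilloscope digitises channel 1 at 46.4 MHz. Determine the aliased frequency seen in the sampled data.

104.8 MHz mod fs = 12 MHz.
12 MHz ≤ fs/2 = 23.2 MHz, appears at 12 MHz.

12 MHz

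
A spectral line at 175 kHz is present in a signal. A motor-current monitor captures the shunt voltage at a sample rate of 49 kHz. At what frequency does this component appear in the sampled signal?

175 kHz mod fs = 28 kHz.
28 kHz > fs/2 = 24.5 kHz, folds to fs − 28 kHz = 21 kHz.

21 kHz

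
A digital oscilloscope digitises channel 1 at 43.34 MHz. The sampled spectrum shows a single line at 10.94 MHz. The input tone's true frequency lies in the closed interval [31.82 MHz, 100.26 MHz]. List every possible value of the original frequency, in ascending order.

Frequencies that alias to 10.94 MHz are k·fs ± 10.94 MHz for integer k ≥ 0.
k=0: 10.94 MHz.
k=1: 32.4 MHz, 54.28 MHz.
k=2: 75.74 MHz, 97.62 MHz.
k=3: 119.08 MHz, 140.96 MHz.
Within [31.82 MHz, 100.26 MHz]: 32.4 MHz, 54.28 MHz, 75.74 MHz, 97.62 MHz.

32.4 MHz, 54.28 MHz, 75.74 MHz, 97.62 MHz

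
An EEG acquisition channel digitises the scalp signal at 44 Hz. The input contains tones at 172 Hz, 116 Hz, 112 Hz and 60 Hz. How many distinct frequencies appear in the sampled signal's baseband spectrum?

fs/2 = 22 Hz.
172 Hz mod fs = 40 Hz.
40 Hz > fs/2 = 22 Hz, folds to fs − 40 Hz = 4 Hz.
116 Hz mod fs = 28 Hz.
28 Hz > fs/2 = 22 Hz, folds to fs − 28 Hz = 16 Hz.
112 Hz mod fs = 24 Hz.
24 Hz > fs/2 = 22 Hz, folds to fs − 24 Hz = 20 Hz.
60 Hz mod fs = 16 Hz.
16 Hz ≤ fs/2 = 22 Hz, appears at 16 Hz.
Distinct values: {4 Hz, 16 Hz, 20 Hz} → 3.

3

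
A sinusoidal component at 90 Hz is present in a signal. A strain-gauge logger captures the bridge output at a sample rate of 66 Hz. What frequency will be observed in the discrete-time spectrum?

90 Hz mod fs = 24 Hz.
24 Hz ≤ fs/2 = 33 Hz, appears at 24 Hz.

24 Hz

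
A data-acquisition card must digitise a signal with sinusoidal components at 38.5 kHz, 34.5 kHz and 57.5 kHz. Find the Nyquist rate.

Highest-frequency component: 57.5 kHz.
Nyquist rate = 2 × 57.5 kHz = 115 kHz.

115 kHz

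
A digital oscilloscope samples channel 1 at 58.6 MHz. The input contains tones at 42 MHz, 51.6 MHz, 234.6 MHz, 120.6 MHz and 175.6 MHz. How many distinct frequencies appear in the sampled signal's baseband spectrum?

4

fs/2 = 29.3 MHz.
42 MHz > fs/2 = 29.3 MHz, folds to fs − 42 MHz = 16.6 MHz.
51.6 MHz > fs/2 = 29.3 MHz, folds to fs − 51.6 MHz = 7 MHz.
234.6 MHz mod fs = 0.2 MHz.
0.2 MHz ≤ fs/2 = 29.3 MHz, appears at 0.2 MHz.
120.6 MHz mod fs = 3.4 MHz.
3.4 MHz ≤ fs/2 = 29.3 MHz, appears at 3.4 MHz.
175.6 MHz mod fs = 58.4 MHz.
58.4 MHz > fs/2 = 29.3 MHz, folds to fs − 58.4 MHz = 0.2 MHz.
Distinct values: {0.2 MHz, 3.4 MHz, 7 MHz, 16.6 MHz} → 4.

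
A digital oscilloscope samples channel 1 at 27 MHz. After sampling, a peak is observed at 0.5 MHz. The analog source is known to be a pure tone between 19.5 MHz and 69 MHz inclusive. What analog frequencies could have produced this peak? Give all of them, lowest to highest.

Frequencies that alias to 0.5 MHz are k·fs ± 0.5 MHz for integer k ≥ 0.
k=0: 0.5 MHz.
k=1: 26.5 MHz, 27.5 MHz.
k=2: 53.5 MHz, 54.5 MHz.
k=3: 80.5 MHz, 81.5 MHz.
Within [19.5 MHz, 69 MHz]: 26.5 MHz, 27.5 MHz, 53.5 MHz, 54.5 MHz.

26.5 MHz, 27.5 MHz, 53.5 MHz, 54.5 MHz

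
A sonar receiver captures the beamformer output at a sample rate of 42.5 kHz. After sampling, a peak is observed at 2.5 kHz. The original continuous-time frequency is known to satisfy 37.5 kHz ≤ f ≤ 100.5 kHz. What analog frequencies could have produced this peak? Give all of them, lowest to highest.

40 kHz, 45 kHz, 82.5 kHz, 87.5 kHz

Frequencies that alias to 2.5 kHz are k·fs ± 2.5 kHz for integer k ≥ 0.
k=0: 2.5 kHz.
k=1: 40 kHz, 45 kHz.
k=2: 82.5 kHz, 87.5 kHz.
k=3: 125 kHz, 130 kHz.
Within [37.5 kHz, 100.5 kHz]: 40 kHz, 45 kHz, 82.5 kHz, 87.5 kHz.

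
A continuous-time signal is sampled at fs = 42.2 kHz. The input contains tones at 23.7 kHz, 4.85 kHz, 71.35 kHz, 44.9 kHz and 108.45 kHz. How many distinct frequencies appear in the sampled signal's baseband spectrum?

5

fs/2 = 21.1 kHz.
23.7 kHz > fs/2 = 21.1 kHz, folds to fs − 23.7 kHz = 18.5 kHz.
4.85 kHz ≤ fs/2 = 21.1 kHz, passes unchanged.
71.35 kHz mod fs = 29.15 kHz.
29.15 kHz > fs/2 = 21.1 kHz, folds to fs − 29.15 kHz = 13.05 kHz.
44.9 kHz mod fs = 2.7 kHz.
2.7 kHz ≤ fs/2 = 21.1 kHz, appears at 2.7 kHz.
108.45 kHz mod fs = 24.05 kHz.
24.05 kHz > fs/2 = 21.1 kHz, folds to fs − 24.05 kHz = 18.15 kHz.
Distinct values: {2.7 kHz, 4.85 kHz, 13.05 kHz, 18.15 kHz, 18.5 kHz} → 5.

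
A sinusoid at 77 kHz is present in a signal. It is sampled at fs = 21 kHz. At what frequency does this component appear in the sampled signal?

7 kHz

77 kHz mod fs = 14 kHz.
14 kHz > fs/2 = 10.5 kHz, folds to fs − 14 kHz = 7 kHz.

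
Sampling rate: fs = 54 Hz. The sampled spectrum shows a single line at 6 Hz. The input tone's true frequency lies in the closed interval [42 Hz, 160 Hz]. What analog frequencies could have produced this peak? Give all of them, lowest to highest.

48 Hz, 60 Hz, 102 Hz, 114 Hz, 156 Hz

Frequencies that alias to 6 Hz are k·fs ± 6 Hz for integer k ≥ 0.
k=0: 6 Hz.
k=1: 48 Hz, 60 Hz.
k=2: 102 Hz, 114 Hz.
k=3: 156 Hz, 168 Hz.
k=4: 210 Hz, 222 Hz.
Within [42 Hz, 160 Hz]: 48 Hz, 60 Hz, 102 Hz, 114 Hz, 156 Hz.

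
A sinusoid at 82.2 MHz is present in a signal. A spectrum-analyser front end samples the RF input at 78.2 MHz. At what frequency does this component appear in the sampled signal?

4 MHz

82.2 MHz mod fs = 4 MHz.
4 MHz ≤ fs/2 = 39.1 MHz, appears at 4 MHz.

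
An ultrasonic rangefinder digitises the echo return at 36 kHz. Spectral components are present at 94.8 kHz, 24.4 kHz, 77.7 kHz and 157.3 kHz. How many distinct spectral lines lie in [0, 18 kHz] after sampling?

4

fs/2 = 18 kHz.
94.8 kHz mod fs = 22.8 kHz.
22.8 kHz > fs/2 = 18 kHz, folds to fs − 22.8 kHz = 13.2 kHz.
24.4 kHz > fs/2 = 18 kHz, folds to fs − 24.4 kHz = 11.6 kHz.
77.7 kHz mod fs = 5.7 kHz.
5.7 kHz ≤ fs/2 = 18 kHz, appears at 5.7 kHz.
157.3 kHz mod fs = 13.3 kHz.
13.3 kHz ≤ fs/2 = 18 kHz, appears at 13.3 kHz.
Distinct values: {5.7 kHz, 11.6 kHz, 13.2 kHz, 13.3 kHz} → 4.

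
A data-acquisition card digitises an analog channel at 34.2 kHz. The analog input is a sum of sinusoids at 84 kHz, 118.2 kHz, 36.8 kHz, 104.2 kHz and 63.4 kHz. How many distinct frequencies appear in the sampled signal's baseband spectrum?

4

fs/2 = 17.1 kHz.
84 kHz mod fs = 15.6 kHz.
15.6 kHz ≤ fs/2 = 17.1 kHz, appears at 15.6 kHz.
118.2 kHz mod fs = 15.6 kHz.
15.6 kHz ≤ fs/2 = 17.1 kHz, appears at 15.6 kHz.
36.8 kHz mod fs = 2.6 kHz.
2.6 kHz ≤ fs/2 = 17.1 kHz, appears at 2.6 kHz.
104.2 kHz mod fs = 1.6 kHz.
1.6 kHz ≤ fs/2 = 17.1 kHz, appears at 1.6 kHz.
63.4 kHz mod fs = 29.2 kHz.
29.2 kHz > fs/2 = 17.1 kHz, folds to fs − 29.2 kHz = 5 kHz.
Distinct values: {1.6 kHz, 2.6 kHz, 5 kHz, 15.6 kHz} → 4.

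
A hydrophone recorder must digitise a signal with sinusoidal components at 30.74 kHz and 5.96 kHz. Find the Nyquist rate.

Highest-frequency component: 30.74 kHz.
Nyquist rate = 2 × 30.74 kHz = 61.48 kHz.

61.48 kHz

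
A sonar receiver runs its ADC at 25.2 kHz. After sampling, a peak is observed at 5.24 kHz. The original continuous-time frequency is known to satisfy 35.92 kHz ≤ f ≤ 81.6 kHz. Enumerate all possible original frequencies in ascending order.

Frequencies that alias to 5.24 kHz are k·fs ± 5.24 kHz for integer k ≥ 0.
k=0: 5.24 kHz.
k=1: 19.96 kHz, 30.44 kHz.
k=2: 45.16 kHz, 55.64 kHz.
k=3: 70.36 kHz, 80.84 kHz.
k=4: 95.56 kHz, 106.04 kHz.
Within [35.92 kHz, 81.6 kHz]: 45.16 kHz, 55.64 kHz, 70.36 kHz, 80.84 kHz.

45.16 kHz, 55.64 kHz, 70.36 kHz, 80.84 kHz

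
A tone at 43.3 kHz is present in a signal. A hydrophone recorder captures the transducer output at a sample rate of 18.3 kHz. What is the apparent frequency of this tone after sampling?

6.7 kHz

43.3 kHz mod fs = 6.7 kHz.
6.7 kHz ≤ fs/2 = 9.15 kHz, appears at 6.7 kHz.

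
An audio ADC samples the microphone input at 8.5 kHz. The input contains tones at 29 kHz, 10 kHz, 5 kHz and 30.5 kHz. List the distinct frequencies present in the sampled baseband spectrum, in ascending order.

1.5 kHz, 3.5 kHz

fs/2 = 4.25 kHz.
29 kHz mod fs = 3.5 kHz.
3.5 kHz ≤ fs/2 = 4.25 kHz, appears at 3.5 kHz.
10 kHz mod fs = 1.5 kHz.
1.5 kHz ≤ fs/2 = 4.25 kHz, appears at 1.5 kHz.
5 kHz > fs/2 = 4.25 kHz, folds to fs − 5 kHz = 3.5 kHz.
30.5 kHz mod fs = 5 kHz.
5 kHz > fs/2 = 4.25 kHz, folds to fs − 5 kHz = 3.5 kHz.
Distinct values: {1.5 kHz, 3.5 kHz}.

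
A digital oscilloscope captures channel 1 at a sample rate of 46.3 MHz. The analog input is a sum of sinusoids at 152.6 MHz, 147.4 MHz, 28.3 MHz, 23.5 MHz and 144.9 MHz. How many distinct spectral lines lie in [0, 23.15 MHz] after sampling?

fs/2 = 23.15 MHz.
152.6 MHz mod fs = 13.7 MHz.
13.7 MHz ≤ fs/2 = 23.15 MHz, appears at 13.7 MHz.
147.4 MHz mod fs = 8.5 MHz.
8.5 MHz ≤ fs/2 = 23.15 MHz, appears at 8.5 MHz.
28.3 MHz > fs/2 = 23.15 MHz, folds to fs − 28.3 MHz = 18 MHz.
23.5 MHz > fs/2 = 23.15 MHz, folds to fs − 23.5 MHz = 22.8 MHz.
144.9 MHz mod fs = 6 MHz.
6 MHz ≤ fs/2 = 23.15 MHz, appears at 6 MHz.
Distinct values: {6 MHz, 8.5 MHz, 13.7 MHz, 18 MHz, 22.8 MHz} → 5.

5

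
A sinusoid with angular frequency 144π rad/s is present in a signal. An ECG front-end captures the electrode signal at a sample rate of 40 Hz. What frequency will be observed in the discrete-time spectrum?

ω = 144π rad/s → f = ω/(2π) = 72 Hz.
72 Hz mod fs = 32 Hz.
32 Hz > fs/2 = 20 Hz, folds to fs − 32 Hz = 8 Hz.

8 Hz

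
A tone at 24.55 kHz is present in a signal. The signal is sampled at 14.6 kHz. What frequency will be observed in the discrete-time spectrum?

24.55 kHz mod fs = 9.95 kHz.
9.95 kHz > fs/2 = 7.3 kHz, folds to fs − 9.95 kHz = 4.65 kHz.

4.65 kHz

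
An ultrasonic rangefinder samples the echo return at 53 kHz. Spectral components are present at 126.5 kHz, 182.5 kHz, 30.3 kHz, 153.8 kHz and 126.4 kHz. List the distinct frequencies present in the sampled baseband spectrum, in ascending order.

fs/2 = 26.5 kHz.
126.5 kHz mod fs = 20.5 kHz.
20.5 kHz ≤ fs/2 = 26.5 kHz, appears at 20.5 kHz.
182.5 kHz mod fs = 23.5 kHz.
23.5 kHz ≤ fs/2 = 26.5 kHz, appears at 23.5 kHz.
30.3 kHz > fs/2 = 26.5 kHz, folds to fs − 30.3 kHz = 22.7 kHz.
153.8 kHz mod fs = 47.8 kHz.
47.8 kHz > fs/2 = 26.5 kHz, folds to fs − 47.8 kHz = 5.2 kHz.
126.4 kHz mod fs = 20.4 kHz.
20.4 kHz ≤ fs/2 = 26.5 kHz, appears at 20.4 kHz.
Distinct values: {5.2 kHz, 20.4 kHz, 20.5 kHz, 22.7 kHz, 23.5 kHz}.

5.2 kHz, 20.4 kHz, 20.5 kHz, 22.7 kHz, 23.5 kHz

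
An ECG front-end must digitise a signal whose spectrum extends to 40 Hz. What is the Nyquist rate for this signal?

Nyquist rate = 2 × 40 Hz = 80 Hz.

80 Hz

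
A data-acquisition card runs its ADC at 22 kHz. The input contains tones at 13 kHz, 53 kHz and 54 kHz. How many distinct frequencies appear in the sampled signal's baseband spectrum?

2

fs/2 = 11 kHz.
13 kHz > fs/2 = 11 kHz, folds to fs − 13 kHz = 9 kHz.
53 kHz mod fs = 9 kHz.
9 kHz ≤ fs/2 = 11 kHz, appears at 9 kHz.
54 kHz mod fs = 10 kHz.
10 kHz ≤ fs/2 = 11 kHz, appears at 10 kHz.
Distinct values: {9 kHz, 10 kHz} → 2.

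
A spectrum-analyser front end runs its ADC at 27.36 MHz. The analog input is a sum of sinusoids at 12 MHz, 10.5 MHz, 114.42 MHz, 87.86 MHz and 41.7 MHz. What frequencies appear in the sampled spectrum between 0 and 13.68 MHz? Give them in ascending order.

fs/2 = 13.68 MHz.
12 MHz ≤ fs/2 = 13.68 MHz, passes unchanged.
10.5 MHz ≤ fs/2 = 13.68 MHz, passes unchanged.
114.42 MHz mod fs = 4.98 MHz.
4.98 MHz ≤ fs/2 = 13.68 MHz, appears at 4.98 MHz.
87.86 MHz mod fs = 5.78 MHz.
5.78 MHz ≤ fs/2 = 13.68 MHz, appears at 5.78 MHz.
41.7 MHz mod fs = 14.34 MHz.
14.34 MHz > fs/2 = 13.68 MHz, folds to fs − 14.34 MHz = 13.02 MHz.
Distinct values: {4.98 MHz, 5.78 MHz, 10.5 MHz, 12 MHz, 13.02 MHz}.

4.98 MHz, 5.78 MHz, 10.5 MHz, 12 MHz, 13.02 MHz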